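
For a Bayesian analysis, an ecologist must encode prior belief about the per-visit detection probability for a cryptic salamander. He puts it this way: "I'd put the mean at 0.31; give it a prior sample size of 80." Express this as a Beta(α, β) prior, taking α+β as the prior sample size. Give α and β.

α = 24.8, β = 55.2

Under the effective-sample-size interpretation, Beta(α, β) has prior mean α/(α+β) and prior sample size α+β.
So α+β = 80 and α/(α+β) = 0.31, giving α = 0.31·80 = 24.8 and β = 80 − 24.8 = 55.2.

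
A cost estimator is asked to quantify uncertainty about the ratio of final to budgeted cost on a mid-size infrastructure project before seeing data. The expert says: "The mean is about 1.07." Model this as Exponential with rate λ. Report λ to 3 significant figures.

λ ≈ 0.935

Exponential mean = 1/λ, so λ = 1/1.07 = 0.935.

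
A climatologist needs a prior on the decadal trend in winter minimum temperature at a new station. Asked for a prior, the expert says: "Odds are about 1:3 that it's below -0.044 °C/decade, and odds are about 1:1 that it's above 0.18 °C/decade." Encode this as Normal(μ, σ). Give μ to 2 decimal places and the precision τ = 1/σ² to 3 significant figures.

The p-quantile of Normal(μ,σ) is μ + z_p·σ, with z_{0.25} = -0.6745 and z_{0.5} = 0.
Eliminate σ: μ = (z₂·x₁ − z₁·x₂)/(z₂ − z₁) = (0·-0.044 − (-0.6745)·0.18)/0.6745 = 0.18.
Then σ = (x₂ − x₁)/(z₂ − z₁) = (0.18 − -0.044)/0.6745 = 0.33.
Precision τ = 1/σ² = 1/0.3321² = 9.07.

μ = 0.18, τ = 9.07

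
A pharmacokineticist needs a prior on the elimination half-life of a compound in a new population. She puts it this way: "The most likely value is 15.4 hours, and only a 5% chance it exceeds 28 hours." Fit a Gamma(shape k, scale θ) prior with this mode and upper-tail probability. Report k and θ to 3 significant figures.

Gamma(k,θ) with k>1 has mode (k−1)θ, so θ = 15.4/(k−1).
Need P(X < 28) = 0.95 with θ tied to k this way. Start at k = 2, θ = 15.4: P(X<28) ≈ 0.543.
Too low — raise k to concentrate. Iterating converges to k ≈ 8.79.
Then θ = 15.4/(8.79−1) ≈ 1.98.

k ≈ 8.79, θ ≈ 1.98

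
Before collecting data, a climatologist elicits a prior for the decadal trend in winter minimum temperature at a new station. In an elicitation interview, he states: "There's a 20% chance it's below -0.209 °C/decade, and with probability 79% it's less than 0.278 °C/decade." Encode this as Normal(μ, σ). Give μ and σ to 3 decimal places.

μ = 0.040, σ = 0.296

For Normal(μ,σ), the p-quantile is μ + z_p·σ. Here z_{0.2} = -0.8416, z_{0.79} = 0.8064.
So -0.209 = μ − 0.8416σ and 0.278 = μ + 0.8064σ.
Subtracting: σ = (0.278 − -0.209)/(0.8064 − (-0.8416)) = 0.296.
Then μ = -0.209 − (-0.8416)·0.296 = 0.040.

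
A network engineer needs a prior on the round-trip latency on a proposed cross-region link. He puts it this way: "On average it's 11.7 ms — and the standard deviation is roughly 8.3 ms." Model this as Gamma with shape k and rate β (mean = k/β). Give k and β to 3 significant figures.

For Gamma(k, rate β): mean = k/β, variance = k/β², so CV = 1/√k.
CV = SD/mean = 8.3/11.7 = 0.7094, hence k = 1/CV² = 1.99.
Then β = k/mean = 1.99/11.7 = 0.17.

k ≈ 1.99, β ≈ 0.17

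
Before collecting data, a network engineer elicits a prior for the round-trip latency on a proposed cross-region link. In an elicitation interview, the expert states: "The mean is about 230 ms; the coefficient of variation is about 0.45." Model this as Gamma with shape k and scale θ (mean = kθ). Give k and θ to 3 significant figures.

k ≈ 4.94, θ ≈ 46.6

For Gamma(k, scale θ): mean = kθ, variance = kθ², so CV = 1/√k.
CV = 0.45, hence k = 1/CV² = 4.94.
Then θ = mean/k = 230/4.94 = 46.6.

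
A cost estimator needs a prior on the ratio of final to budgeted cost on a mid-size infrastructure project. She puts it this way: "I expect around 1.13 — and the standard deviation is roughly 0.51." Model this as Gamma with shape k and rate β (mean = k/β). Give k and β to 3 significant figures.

k ≈ 4.91, β ≈ 4.34

For Gamma(k, rate β): mean = k/β, variance = k/β², so CV = 1/√k.
CV = SD/mean = 0.51/1.13 = 0.4513, hence k = 1/CV² = 4.91.
Then β = k/mean = 4.91/1.13 = 4.34.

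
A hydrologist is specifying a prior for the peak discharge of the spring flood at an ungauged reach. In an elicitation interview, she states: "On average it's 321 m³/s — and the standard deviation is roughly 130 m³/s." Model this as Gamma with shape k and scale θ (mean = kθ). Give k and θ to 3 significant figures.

For Gamma(k, scale θ): mean = kθ, variance = kθ², so CV = 1/√k.
CV = SD/mean = 130/321 = 0.405, hence k = 1/CV² = 6.1.
Then θ = mean/k = 321/6.1 = 52.6.

k ≈ 6.1, θ ≈ 52.6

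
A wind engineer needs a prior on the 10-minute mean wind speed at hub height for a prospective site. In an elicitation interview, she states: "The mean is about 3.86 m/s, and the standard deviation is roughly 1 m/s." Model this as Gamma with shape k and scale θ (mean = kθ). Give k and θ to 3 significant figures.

k ≈ 14.9, θ ≈ 0.259

For Gamma(k, scale θ): mean = kθ, variance = kθ², so CV = 1/√k.
CV = SD/mean = 1/3.86 = 0.2591, hence k = 1/CV² = 14.9.
Then θ = mean/k = 3.86/14.9 = 0.259.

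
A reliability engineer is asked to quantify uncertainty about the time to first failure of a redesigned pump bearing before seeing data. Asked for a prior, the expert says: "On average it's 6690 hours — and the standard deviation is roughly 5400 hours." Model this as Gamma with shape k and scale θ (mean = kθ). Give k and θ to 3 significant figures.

k ≈ 1.53, θ ≈ 4360

For Gamma(k, scale θ): mean = kθ, variance = kθ², so CV = 1/√k.
CV = SD/mean = 5400/6690 = 0.8072, hence k = 1/CV² = 1.53.
Then θ = mean/k = 6690/1.53 = 4360.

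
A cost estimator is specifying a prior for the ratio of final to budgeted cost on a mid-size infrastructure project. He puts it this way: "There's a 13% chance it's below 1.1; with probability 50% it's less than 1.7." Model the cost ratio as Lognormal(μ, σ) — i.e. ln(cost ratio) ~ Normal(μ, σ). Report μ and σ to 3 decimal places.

If T ~ Lognormal(μ,σ) then ln T ~ Normal(μ,σ), so the p-quantile of ln T is μ + z_p·σ.
ln(1.1) = 0.09531 and ln(1.7) = 0.5306; z_{0.13} = -1.126, z_{0.5} = 0.
σ = (0.5306 − 0.09531)/(0 − (-1.126)) = 0.386.
μ = 0.09531 − (-1.126)·0.386 = 0.531.

μ ≈ 0.531, σ ≈ 0.386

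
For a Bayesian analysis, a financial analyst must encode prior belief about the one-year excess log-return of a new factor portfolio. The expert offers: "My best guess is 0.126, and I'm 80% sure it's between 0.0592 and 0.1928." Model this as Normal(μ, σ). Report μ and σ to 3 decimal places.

μ = 0.126, σ = 0.052

A symmetric 80% interval runs μ ± z·σ with z = 1.282.
Half-width = 0.0668, so σ = 0.0668/1.282 = 0.052.
μ is the stated best guess, 0.126.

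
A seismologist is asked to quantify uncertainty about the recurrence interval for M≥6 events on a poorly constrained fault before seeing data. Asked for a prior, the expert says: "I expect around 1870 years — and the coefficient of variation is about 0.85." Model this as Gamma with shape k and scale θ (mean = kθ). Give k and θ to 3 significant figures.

k ≈ 1.38, θ ≈ 1350

For Gamma(k, scale θ): mean = kθ, variance = kθ², so CV = 1/√k.
CV = 0.85, hence k = 1/CV² = 1.38.
Then θ = mean/k = 1870/1.38 = 1350.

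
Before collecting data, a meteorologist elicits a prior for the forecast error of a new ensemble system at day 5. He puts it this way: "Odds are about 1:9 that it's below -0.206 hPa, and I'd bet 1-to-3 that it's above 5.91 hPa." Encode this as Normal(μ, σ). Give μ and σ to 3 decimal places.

μ = 3.801, σ = 3.127

For Normal(μ,σ), the p-quantile is μ + z_p·σ. Here z_{0.1} = -1.282, z_{0.75} = 0.6745.
So -0.206 = μ − 1.282σ and 5.91 = μ + 0.6745σ.
Subtracting: σ = (5.91 − -0.206)/(0.6745 − (-1.282)) = 3.127.
Then μ = -0.206 − (-1.282)·3.127 = 3.801.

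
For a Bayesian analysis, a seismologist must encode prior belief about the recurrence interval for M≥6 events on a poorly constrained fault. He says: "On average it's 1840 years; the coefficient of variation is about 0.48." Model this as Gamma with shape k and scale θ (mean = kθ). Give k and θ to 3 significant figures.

For Gamma(k, scale θ): mean = kθ, variance = kθ², so CV = 1/√k.
CV = 0.48, hence k = 1/CV² = 4.34.
Then θ = mean/k = 1840/4.34 = 424.

k ≈ 4.34, θ ≈ 424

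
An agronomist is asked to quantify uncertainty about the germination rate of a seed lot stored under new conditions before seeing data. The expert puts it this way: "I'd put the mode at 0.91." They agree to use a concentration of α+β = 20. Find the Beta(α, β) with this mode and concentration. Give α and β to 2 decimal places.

For α,β > 1 the Beta mode is (α−1)/(α+β−2). With α+β = 20, the mode is (α−1)/18.
Set (α−1)/18 = 0.91 → α = 1 + 0.91·18 = 17.38.
β = 20 − α = 2.62.

α = 17.38, β = 2.62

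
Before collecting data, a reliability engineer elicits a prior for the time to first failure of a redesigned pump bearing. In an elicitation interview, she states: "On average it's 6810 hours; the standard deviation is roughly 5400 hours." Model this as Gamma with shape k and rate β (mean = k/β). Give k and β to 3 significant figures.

For Gamma(k, rate β): mean = k/β, variance = k/β², so CV = 1/√k.
CV = SD/mean = 5400/6810 = 0.793, hence k = 1/CV² = 1.59.
Then β = k/mean = 1.59/6810 = 0.000234.

k ≈ 1.59, β ≈ 0.000234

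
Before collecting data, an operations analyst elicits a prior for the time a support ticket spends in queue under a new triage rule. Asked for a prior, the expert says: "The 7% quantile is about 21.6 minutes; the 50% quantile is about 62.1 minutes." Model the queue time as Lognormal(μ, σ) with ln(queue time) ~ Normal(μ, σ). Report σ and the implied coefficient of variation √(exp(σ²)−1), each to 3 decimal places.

If T ~ Lognormal(μ,σ) then ln T ~ Normal(μ,σ), so the p-quantile of ln T is μ + z_p·σ.
ln(21.6) = 3.073 and ln(62.1) = 4.129; z_{0.07} = -1.476, z_{0.5} = 0.
σ = (4.129 − 3.073)/(0 − (-1.476)) = 0.716.
μ = 3.073 − (-1.476)·0.716 = 4.129.
CV = √(exp(σ²)−1) = √(exp(0.5121)−1) = 0.818.

σ ≈ 0.716, CV ≈ 0.818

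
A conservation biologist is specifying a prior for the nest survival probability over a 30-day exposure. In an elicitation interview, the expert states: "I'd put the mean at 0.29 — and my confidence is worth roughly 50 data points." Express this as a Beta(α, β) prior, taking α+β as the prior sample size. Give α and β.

α = 14.5, β = 35.5

Under the effective-sample-size interpretation, Beta(α, β) has prior mean α/(α+β) and prior sample size α+β.
So α+β = 50 and α/(α+β) = 0.29, giving α = 0.29·50 = 14.5 and β = 50 − 14.5 = 35.5.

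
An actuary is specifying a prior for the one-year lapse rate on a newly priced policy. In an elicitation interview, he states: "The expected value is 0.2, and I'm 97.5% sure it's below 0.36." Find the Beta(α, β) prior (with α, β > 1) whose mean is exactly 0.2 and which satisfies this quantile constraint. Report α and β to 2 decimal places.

α ≈ 5.84, β ≈ 23.37

With mean 0.2 fixed, write α = 0.2s, β = 0.8s where s = α+β.
Need P(θ < 0.36) = 0.975 under Beta(0.2s, 0.8s). Normal approximation: (q−m)/√(m(1−m)/s) ≈ z_{0.975} = 1.96, so s ≈ 0.2·0.8·(1.96)²/(0.36−0.2)² = 24.0.
At s = 24.0: P(θ<0.36) ≈ 0.963. Adjusting to match 0.975 gives s ≈ 29.21.
So α = 0.2·29.21 ≈ 5.84, β = 0.8·29.21 ≈ 23.37.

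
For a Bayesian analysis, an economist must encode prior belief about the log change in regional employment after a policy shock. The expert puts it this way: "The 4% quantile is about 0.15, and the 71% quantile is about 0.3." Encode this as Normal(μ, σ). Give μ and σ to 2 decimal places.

μ = 0.26, σ = 0.07

For Normal(μ,σ), the p-quantile is μ + z_p·σ. Here z_{0.04} = -1.751, z_{0.71} = 0.5534.
So 0.15 = μ − 1.751σ and 0.3 = μ + 0.5534σ.
Subtracting: σ = (0.3 − 0.15)/(0.5534 − (-1.751)) = 0.07.
Then μ = 0.15 − (-1.751)·0.07 = 0.26.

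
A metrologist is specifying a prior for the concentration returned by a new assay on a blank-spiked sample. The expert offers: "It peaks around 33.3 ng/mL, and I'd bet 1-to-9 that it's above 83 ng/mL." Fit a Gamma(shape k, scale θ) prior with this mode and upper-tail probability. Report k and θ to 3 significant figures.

k ≈ 3.3, θ ≈ 14.5

Gamma(k,θ) with k>1 has mode (k−1)θ, so θ = 33.3/(k−1).
Need P(X < 83) = 0.9 with θ tied to k this way. Start at k = 2, θ = 33.3: P(X<83) ≈ 0.711.
Too low — raise k to concentrate. Iterating converges to k ≈ 3.3.
Then θ = 33.3/(3.3−1) ≈ 14.5.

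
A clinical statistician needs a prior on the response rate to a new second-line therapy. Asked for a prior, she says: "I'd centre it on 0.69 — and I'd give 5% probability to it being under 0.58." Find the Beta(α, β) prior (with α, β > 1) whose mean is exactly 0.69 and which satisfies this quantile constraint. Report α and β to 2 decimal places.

α ≈ 35.03, β ≈ 15.74

With mean 0.69 fixed, write α = 0.69s, β = 0.31s where s = α+β.
Need P(θ < 0.58) = 0.05 under Beta(0.69s, 0.31s). Normal approximation: (q−m)/√(m(1−m)/s) ≈ z_{0.05} = -1.64, so s ≈ 0.69·0.31·(-1.64)²/(0.58−0.69)² = 47.8.
At s = 47.8: P(θ<0.58) ≈ 0.055. Adjusting to match 0.05 gives s ≈ 50.76.
So α = 0.69·50.76 ≈ 35.03, β = 0.31·50.76 ≈ 15.74.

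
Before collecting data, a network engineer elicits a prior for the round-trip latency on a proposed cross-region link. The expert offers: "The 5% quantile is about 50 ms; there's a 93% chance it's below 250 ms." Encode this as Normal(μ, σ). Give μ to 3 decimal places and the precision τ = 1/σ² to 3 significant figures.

μ = 155.418, τ = 0.000243

For Normal(μ,σ), the p-quantile is μ + z_p·σ. Here z_{0.05} = -1.645, z_{0.93} = 1.476.
So 50 = μ − 1.645σ and 250 = μ + 1.476σ.
Subtracting: σ = (250 − 50)/(1.476 − (-1.645)) = 64.089.
Then μ = 50 − (-1.645)·64.089 = 155.418.
Precision τ = 1/σ² = 1/64.09² = 0.000243.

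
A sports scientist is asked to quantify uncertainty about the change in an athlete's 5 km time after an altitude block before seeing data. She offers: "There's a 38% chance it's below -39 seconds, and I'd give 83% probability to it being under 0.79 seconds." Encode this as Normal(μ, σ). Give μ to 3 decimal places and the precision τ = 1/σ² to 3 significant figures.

The p-quantile of Normal(μ,σ) is μ + z_p·σ, with z_{0.38} = -0.3055 and z_{0.83} = 0.9542.
Eliminate σ: μ = (z₂·x₁ − z₁·x₂)/(z₂ − z₁) = (0.9542·-39 − (-0.3055)·0.79)/1.26 = -29.350.
Then σ = (x₂ − x₁)/(z₂ − z₁) = (0.79 − -39)/1.26 = 31.588.
Precision τ = 1/σ² = 1/31.59² = 0.001.

μ = -29.350, τ = 0.001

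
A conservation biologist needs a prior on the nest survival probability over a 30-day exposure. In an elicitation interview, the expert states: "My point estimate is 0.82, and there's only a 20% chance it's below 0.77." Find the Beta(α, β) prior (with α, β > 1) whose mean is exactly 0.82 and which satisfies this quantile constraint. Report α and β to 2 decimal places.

α ≈ 31.55, β ≈ 6.93

With mean 0.82 fixed, write α = 0.82s, β = 0.18s where s = α+β.
Need P(θ < 0.77) = 0.2 under Beta(0.82s, 0.18s). Normal approximation: (q−m)/√(m(1−m)/s) ≈ z_{0.2} = -0.842, so s ≈ 0.82·0.18·(-0.842)²/(0.77−0.82)² = 41.8.
At s = 41.8: P(θ<0.77) ≈ 0.192. Adjusting to match 0.2 gives s ≈ 38.48.
So α = 0.82·38.48 ≈ 31.55, β = 0.18·38.48 ≈ 6.93.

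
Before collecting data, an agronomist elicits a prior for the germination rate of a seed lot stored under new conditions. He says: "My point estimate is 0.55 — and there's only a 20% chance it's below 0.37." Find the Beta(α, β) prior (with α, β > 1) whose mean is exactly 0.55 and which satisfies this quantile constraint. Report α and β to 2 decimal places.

α ≈ 2.98, β ≈ 2.44

With mean 0.55 fixed, write α = 0.55s, β = 0.45s where s = α+β.
Need P(θ < 0.37) = 0.2 under Beta(0.55s, 0.45s). Normal approximation: (q−m)/√(m(1−m)/s) ≈ z_{0.2} = -0.842, so s ≈ 0.55·0.45·(-0.842)²/(0.37−0.55)² = 5.4.
At s = 5.4: P(θ<0.37) ≈ 0.200. Adjusting to match 0.2 gives s ≈ 5.43.
So α = 0.55·5.43 ≈ 2.98, β = 0.45·5.43 ≈ 2.44.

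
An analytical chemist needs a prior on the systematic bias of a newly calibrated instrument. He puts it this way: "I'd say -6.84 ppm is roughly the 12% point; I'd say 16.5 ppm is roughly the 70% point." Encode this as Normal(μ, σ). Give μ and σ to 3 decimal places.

The p-quantile of Normal(μ,σ) is μ + z_p·σ, with z_{0.12} = -1.175 and z_{0.7} = 0.5244.
Eliminate σ: μ = (z₂·x₁ − z₁·x₂)/(z₂ − z₁) = (0.5244·-6.84 − (-1.175)·16.5)/1.699 = 9.298.
Then σ = (x₂ − x₁)/(z₂ − z₁) = (16.5 − -6.84)/1.699 = 13.734.

μ = 9.298, σ = 13.734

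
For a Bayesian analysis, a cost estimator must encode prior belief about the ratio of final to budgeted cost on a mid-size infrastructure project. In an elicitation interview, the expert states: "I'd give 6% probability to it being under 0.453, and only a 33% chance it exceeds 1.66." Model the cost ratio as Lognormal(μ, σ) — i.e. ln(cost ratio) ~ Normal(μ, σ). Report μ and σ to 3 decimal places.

If T ~ Lognormal(μ,σ) then ln T ~ Normal(μ,σ), so the p-quantile of ln T is μ + z_p·σ.
ln(0.453) = -0.7919 and ln(1.66) = 0.5068; z_{0.06} = -1.555, z_{0.67} = 0.4399.
σ = (0.5068 − -0.7919)/(0.4399 − (-1.555)) = 0.651.
μ = -0.7919 − (-1.555)·0.651 = 0.220.

μ ≈ 0.220, σ ≈ 0.651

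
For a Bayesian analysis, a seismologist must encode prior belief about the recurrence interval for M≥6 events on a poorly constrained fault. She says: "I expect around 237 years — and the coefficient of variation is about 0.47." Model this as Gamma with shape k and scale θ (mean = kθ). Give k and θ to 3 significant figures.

k ≈ 4.53, θ ≈ 52.4

For Gamma(k, scale θ): mean = kθ, variance = kθ², so CV = 1/√k.
CV = 0.47, hence k = 1/CV² = 4.53.
Then θ = mean/k = 237/4.53 = 52.4.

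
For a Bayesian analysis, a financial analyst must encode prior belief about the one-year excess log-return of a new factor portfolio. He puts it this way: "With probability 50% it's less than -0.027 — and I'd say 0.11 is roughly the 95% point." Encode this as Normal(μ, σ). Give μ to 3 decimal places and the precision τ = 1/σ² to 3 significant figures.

For Normal(μ,σ), the p-quantile is μ + z_p·σ. Here z_{0.5} = 0, z_{0.95} = 1.645.
So -0.027 = μ + 0σ and 0.11 = μ + 1.645σ.
Subtracting: σ = (0.11 − -0.027)/(1.645 − (0)) = 0.083.
Then μ = -0.027 − (0)·0.083 = -0.027.
Precision τ = 1/σ² = 1/0.08329² = 144.

μ = -0.027, τ = 144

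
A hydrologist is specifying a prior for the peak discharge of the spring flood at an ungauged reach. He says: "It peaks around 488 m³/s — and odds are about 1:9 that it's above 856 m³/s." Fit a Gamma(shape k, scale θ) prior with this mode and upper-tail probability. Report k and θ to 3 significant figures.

k ≈ 7.01, θ ≈ 81.1

Gamma(k,θ) with k>1 has mode (k−1)θ, so θ = 488/(k−1).
Need P(X < 856) = 0.9 with θ tied to k this way. Start at k = 2, θ = 488: P(X<856) ≈ 0.523.
Too low — raise k to concentrate. Iterating converges to k ≈ 7.01.
Then θ = 488/(7.01−1) ≈ 81.1.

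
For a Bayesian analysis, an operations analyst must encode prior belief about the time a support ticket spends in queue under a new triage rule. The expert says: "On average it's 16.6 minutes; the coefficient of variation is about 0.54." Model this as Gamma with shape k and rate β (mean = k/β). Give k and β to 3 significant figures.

k ≈ 3.43, β ≈ 0.207

For Gamma(k, rate β): mean = k/β, variance = k/β², so CV = 1/√k.
CV = 0.54, hence k = 1/CV² = 3.43.
Then β = k/mean = 3.43/16.6 = 0.207.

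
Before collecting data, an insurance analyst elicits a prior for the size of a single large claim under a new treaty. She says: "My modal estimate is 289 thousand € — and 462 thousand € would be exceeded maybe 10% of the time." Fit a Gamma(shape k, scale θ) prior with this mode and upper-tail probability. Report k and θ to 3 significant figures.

Gamma(k,θ) with k>1 has mode (k−1)θ, so θ = 289/(k−1).
Need P(X < 462) = 0.9 with θ tied to k this way. Start at k = 2, θ = 289: P(X<462) ≈ 0.475.
Too low — raise k to concentrate. Iterating converges to k ≈ 9.53.
Then θ = 289/(9.53−1) ≈ 33.9.

k ≈ 9.53, θ ≈ 33.9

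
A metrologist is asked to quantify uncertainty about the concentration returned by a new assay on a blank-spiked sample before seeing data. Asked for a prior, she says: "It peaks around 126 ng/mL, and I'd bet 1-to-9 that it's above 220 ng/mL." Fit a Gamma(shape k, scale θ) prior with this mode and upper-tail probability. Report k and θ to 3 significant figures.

k ≈ 7.11, θ ≈ 20.6

Gamma(k,θ) with k>1 has mode (k−1)θ, so θ = 126/(k−1).
Need P(X < 220) = 0.9 with θ tied to k this way. Start at k = 2, θ = 126: P(X<220) ≈ 0.521.
Too low — raise k to concentrate. Iterating converges to k ≈ 7.11.
Then θ = 126/(7.11−1) ≈ 20.6.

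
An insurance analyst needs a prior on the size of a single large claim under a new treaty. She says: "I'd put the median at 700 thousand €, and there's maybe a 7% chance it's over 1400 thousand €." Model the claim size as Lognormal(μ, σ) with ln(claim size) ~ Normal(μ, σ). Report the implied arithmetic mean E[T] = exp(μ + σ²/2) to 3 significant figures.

If T ~ Lognormal(μ,σ) then ln T ~ Normal(μ,σ), so the p-quantile of ln T is μ + z_p·σ.
ln(700) = 6.551 and ln(1400) = 7.244; z_{0.5} = 0, z_{0.93} = 1.476.
σ = (7.244 − 6.551)/(1.476 − (0)) = 0.470.
μ = 6.551 − (0)·0.470 = 6.551.
E[T] = exp(μ + σ²/2) = exp(6.551 + 0.1103) = 782 thousand €.

E[T] ≈ 782 thousand €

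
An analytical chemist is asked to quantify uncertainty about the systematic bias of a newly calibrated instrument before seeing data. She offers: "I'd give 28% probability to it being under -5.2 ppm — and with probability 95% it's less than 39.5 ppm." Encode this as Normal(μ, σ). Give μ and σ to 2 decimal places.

For Normal(μ,σ), the p-quantile is μ + z_p·σ. Here z_{0.28} = -0.5828, z_{0.95} = 1.645.
So -5.2 = μ − 0.5828σ and 39.5 = μ + 1.645σ.
Subtracting: σ = (39.5 − -5.2)/(1.645 − (-0.5828)) = 20.07.
Then μ = -5.2 − (-0.5828)·20.07 = 6.50.

μ = 6.50, σ = 20.07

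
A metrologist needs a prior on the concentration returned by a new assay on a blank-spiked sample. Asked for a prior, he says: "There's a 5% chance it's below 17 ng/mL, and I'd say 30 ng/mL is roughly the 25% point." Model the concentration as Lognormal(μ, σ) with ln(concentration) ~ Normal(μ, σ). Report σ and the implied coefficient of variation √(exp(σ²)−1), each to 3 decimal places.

σ ≈ 0.585, CV ≈ 0.639

If T ~ Lognormal(μ,σ) then ln T ~ Normal(μ,σ), so the p-quantile of ln T is μ + z_p·σ.
ln(17) = 2.833 and ln(30) = 3.401; z_{0.05} = -1.645, z_{0.25} = -0.6745.
σ = (3.401 − 2.833)/(-0.6745 − (-1.645)) = 0.585.
μ = 2.833 − (-1.645)·0.585 = 3.796.
CV = √(exp(σ²)−1) = √(exp(0.3426)−1) = 0.639.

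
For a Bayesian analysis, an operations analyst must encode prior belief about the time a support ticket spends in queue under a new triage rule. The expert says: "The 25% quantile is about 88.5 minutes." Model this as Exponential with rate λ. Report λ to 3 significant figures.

λ ≈ 0.00325

P(T < 88.5) = 1 − e^(−λ·88.5) = 0.25, so λ = −ln(1−0.25)/88.5 = −ln(0.75)/88.5 = 0.00325.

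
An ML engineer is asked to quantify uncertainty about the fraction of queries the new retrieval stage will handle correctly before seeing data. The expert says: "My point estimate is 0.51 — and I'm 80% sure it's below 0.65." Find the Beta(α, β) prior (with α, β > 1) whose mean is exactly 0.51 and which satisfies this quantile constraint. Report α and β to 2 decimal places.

With mean 0.51 fixed, write α = 0.51s, β = 0.49s where s = α+β.
Need P(θ < 0.65) = 0.8 under Beta(0.51s, 0.49s). Normal approximation: (q−m)/√(m(1−m)/s) ≈ z_{0.8} = 0.842, so s ≈ 0.51·0.49·(0.842)²/(0.65−0.51)² = 9.0.
At s = 9.0: P(θ<0.65) ≈ 0.798. Adjusting to match 0.8 gives s ≈ 9.18.
So α = 0.51·9.18 ≈ 4.68, β = 0.49·9.18 ≈ 4.50.

α ≈ 4.68, β ≈ 4.50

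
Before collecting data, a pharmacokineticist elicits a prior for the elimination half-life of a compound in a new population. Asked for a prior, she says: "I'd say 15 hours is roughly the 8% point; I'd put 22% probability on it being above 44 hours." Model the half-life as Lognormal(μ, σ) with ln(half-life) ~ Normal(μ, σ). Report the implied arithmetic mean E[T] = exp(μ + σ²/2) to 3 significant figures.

If T ~ Lognormal(μ,σ) then ln T ~ Normal(μ,σ), so the p-quantile of ln T is μ + z_p·σ.
ln(15) = 2.708 and ln(44) = 3.784; z_{0.08} = -1.405, z_{0.78} = 0.7722.
σ = (3.784 − 2.708)/(0.7722 − (-1.405)) = 0.494.
μ = 2.708 − (-1.405)·0.494 = 3.403.
E[T] = exp(μ + σ²/2) = exp(3.403 + 0.1221) = 33.9 hours.

E[T] ≈ 33.9 hours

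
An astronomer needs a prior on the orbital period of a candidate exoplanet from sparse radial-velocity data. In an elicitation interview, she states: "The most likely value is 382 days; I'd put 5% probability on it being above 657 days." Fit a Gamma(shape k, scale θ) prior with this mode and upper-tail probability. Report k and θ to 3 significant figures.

Gamma(k,θ) with k>1 has mode (k−1)θ, so θ = 382/(k−1).
Need P(X < 657) = 0.95 with θ tied to k this way. Start at k = 2, θ = 382: P(X<657) ≈ 0.513.
Too low — raise k to concentrate. Iterating converges to k ≈ 10.5.
Then θ = 382/(10.5−1) ≈ 40.2.

k ≈ 10.5, θ ≈ 40.2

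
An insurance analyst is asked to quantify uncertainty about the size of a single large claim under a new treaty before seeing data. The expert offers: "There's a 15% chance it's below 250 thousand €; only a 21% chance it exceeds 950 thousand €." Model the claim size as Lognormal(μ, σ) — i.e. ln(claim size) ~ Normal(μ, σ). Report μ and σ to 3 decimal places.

μ ≈ 6.272, σ ≈ 0.724

If T ~ Lognormal(μ,σ) then ln T ~ Normal(μ,σ), so the p-quantile of ln T is μ + z_p·σ.
ln(250) = 5.521 and ln(950) = 6.856; z_{0.15} = -1.036, z_{0.79} = 0.8064.
σ = (6.856 − 5.521)/(0.8064 − (-1.036)) = 0.724.
μ = 5.521 − (-1.036)·0.724 = 6.272.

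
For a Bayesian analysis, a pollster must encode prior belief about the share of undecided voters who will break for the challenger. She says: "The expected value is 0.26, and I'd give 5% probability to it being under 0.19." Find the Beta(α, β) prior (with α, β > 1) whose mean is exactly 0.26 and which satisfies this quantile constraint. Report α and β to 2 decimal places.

α ≈ 25.22, β ≈ 71.78

With mean 0.26 fixed, write α = 0.26s, β = 0.74s where s = α+β.
Need P(θ < 0.19) = 0.05 under Beta(0.26s, 0.74s). Normal approximation: (q−m)/√(m(1−m)/s) ≈ z_{0.05} = -1.64, so s ≈ 0.26·0.74·(-1.64)²/(0.19−0.26)² = 106.2.
At s = 106.2: P(θ<0.19) ≈ 0.042. Adjusting to match 0.05 gives s ≈ 97.00.
So α = 0.26·97.00 ≈ 25.22, β = 0.74·97.00 ≈ 71.78.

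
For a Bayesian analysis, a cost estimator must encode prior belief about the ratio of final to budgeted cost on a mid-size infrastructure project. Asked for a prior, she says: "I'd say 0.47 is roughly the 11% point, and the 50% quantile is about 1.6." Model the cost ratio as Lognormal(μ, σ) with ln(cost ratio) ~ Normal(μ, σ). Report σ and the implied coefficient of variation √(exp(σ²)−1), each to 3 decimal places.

σ ≈ 0.999, CV ≈ 1.308

If T ~ Lognormal(μ,σ) then ln T ~ Normal(μ,σ), so the p-quantile of ln T is μ + z_p·σ.
ln(0.47) = -0.755 and ln(1.6) = 0.47; z_{0.11} = -1.227, z_{0.5} = 0.
σ = (0.47 − -0.755)/(0 − (-1.227)) = 0.999.
μ = -0.755 − (-1.227)·0.999 = 0.470.
CV = √(exp(σ²)−1) = √(exp(0.9976)−1) = 1.308.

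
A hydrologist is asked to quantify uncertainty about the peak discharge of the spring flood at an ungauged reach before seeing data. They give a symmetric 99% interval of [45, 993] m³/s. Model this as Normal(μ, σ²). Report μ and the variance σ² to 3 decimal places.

A symmetric 99% interval runs μ ± z·σ with z = 2.576.
Half-width = 474, so σ = 474/2.576 = 184.0184 and σ² = 33862.773.
μ is the interval midpoint, 519.000.

μ = 519.000, σ² = 33862.773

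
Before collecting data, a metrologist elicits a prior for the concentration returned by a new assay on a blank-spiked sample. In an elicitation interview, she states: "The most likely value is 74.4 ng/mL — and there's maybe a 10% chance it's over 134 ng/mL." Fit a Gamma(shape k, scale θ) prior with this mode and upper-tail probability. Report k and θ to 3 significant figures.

k ≈ 6.5, θ ≈ 13.5

Gamma(k,θ) with k>1 has mode (k−1)θ, so θ = 74.4/(k−1).
Need P(X < 134) = 0.9 with θ tied to k this way. Start at k = 2, θ = 74.4: P(X<134) ≈ 0.537.
Too low — raise k to concentrate. Iterating converges to k ≈ 6.5.
Then θ = 74.4/(6.5−1) ≈ 13.5.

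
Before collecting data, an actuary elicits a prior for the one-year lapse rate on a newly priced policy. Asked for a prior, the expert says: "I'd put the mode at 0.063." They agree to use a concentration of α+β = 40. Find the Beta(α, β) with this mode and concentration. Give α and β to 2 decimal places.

For α,β > 1 the Beta mode is (α−1)/(α+β−2). With α+β = 40, the mode is (α−1)/38.
Set (α−1)/38 = 0.063 → α = 1 + 0.063·38 = 3.39.
β = 40 − α = 36.61.

α = 3.39, β = 36.61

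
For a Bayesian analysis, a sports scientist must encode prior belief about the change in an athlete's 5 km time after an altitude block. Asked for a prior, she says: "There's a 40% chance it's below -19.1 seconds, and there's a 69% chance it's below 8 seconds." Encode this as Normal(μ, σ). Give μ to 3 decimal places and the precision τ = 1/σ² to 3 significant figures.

μ = -9.936, τ = 0.000764

For Normal(μ,σ), the p-quantile is μ + z_p·σ. Here z_{0.4} = -0.2533, z_{0.69} = 0.4959.
So -19.1 = μ − 0.2533σ and 8 = μ + 0.4959σ.
Subtracting: σ = (8 − -19.1)/(0.4959 − (-0.2533)) = 36.172.
Then μ = -19.1 − (-0.2533)·36.172 = -9.936.
Precision τ = 1/σ² = 1/36.17² = 0.000764.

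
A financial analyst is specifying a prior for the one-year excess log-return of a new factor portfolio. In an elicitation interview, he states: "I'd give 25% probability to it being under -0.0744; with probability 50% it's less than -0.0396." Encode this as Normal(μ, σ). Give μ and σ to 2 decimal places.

For Normal(μ,σ), the p-quantile is μ + z_p·σ. Here z_{0.25} = -0.6745, z_{0.5} = 0.
So -0.0744 = μ − 0.6745σ and -0.0396 = μ + 0σ.
Subtracting: σ = (-0.0396 − -0.0744)/(0 − (-0.6745)) = 0.05.
Then μ = -0.0744 − (-0.6745)·0.05 = -0.04.

μ = -0.04, σ = 0.05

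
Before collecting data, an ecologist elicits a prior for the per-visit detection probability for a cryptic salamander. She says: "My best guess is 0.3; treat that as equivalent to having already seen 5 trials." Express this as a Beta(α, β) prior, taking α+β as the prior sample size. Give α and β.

α = 1.5, β = 3.5

Under the effective-sample-size interpretation, Beta(α, β) has prior mean α/(α+β) and prior sample size α+β.
So α+β = 5 and α/(α+β) = 0.3, giving α = 0.3·5 = 1.5 and β = 5 − 1.5 = 3.5.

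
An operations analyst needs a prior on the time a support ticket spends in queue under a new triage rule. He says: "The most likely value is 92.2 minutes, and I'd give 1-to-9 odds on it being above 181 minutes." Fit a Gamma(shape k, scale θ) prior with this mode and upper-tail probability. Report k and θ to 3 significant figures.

Gamma(k,θ) with k>1 has mode (k−1)θ, so θ = 92.2/(k−1).
Need P(X < 181) = 0.9 with θ tied to k this way. Start at k = 2, θ = 92.2: P(X<181) ≈ 0.584.
Too low — raise k to concentrate. Iterating converges to k ≈ 5.21.
Then θ = 92.2/(5.21−1) ≈ 21.9.

k ≈ 5.21, θ ≈ 21.9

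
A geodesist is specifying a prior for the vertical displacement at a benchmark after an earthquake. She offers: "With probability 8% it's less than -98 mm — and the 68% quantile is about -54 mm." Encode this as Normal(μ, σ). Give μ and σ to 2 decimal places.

μ = -64.99, σ = 23.49

For Normal(μ,σ), the p-quantile is μ + z_p·σ. Here z_{0.08} = -1.405, z_{0.68} = 0.4677.
So -98 = μ − 1.405σ and -54 = μ + 0.4677σ.
Subtracting: σ = (-54 − -98)/(0.4677 − (-1.405)) = 23.49.
Then μ = -98 − (-1.405)·23.49 = -64.99.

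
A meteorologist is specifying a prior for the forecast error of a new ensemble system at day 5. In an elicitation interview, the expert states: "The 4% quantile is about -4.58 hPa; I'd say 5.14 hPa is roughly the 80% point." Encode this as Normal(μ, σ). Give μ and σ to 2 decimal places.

μ = 1.98, σ = 3.75

For Normal(μ,σ), the p-quantile is μ + z_p·σ. Here z_{0.04} = -1.751, z_{0.8} = 0.8416.
So -4.58 = μ − 1.751σ and 5.14 = μ + 0.8416σ.
Subtracting: σ = (5.14 − -4.58)/(0.8416 − (-1.751)) = 3.75.
Then μ = -4.58 − (-1.751)·3.75 = 1.98.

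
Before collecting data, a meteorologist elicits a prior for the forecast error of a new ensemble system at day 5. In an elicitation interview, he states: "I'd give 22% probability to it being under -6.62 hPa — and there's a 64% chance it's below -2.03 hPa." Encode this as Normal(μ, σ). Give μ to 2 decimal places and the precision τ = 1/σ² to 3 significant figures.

For Normal(μ,σ), the p-quantile is μ + z_p·σ. Here z_{0.22} = -0.7722, z_{0.64} = 0.3585.
So -6.62 = μ − 0.7722σ and -2.03 = μ + 0.3585σ.
Subtracting: σ = (-2.03 − -6.62)/(0.3585 − (-0.7722)) = 4.06.
Then μ = -6.62 − (-0.7722)·4.06 = -3.49.
Precision τ = 1/σ² = 1/4.06² = 0.0607.

μ = -3.49, τ = 0.0607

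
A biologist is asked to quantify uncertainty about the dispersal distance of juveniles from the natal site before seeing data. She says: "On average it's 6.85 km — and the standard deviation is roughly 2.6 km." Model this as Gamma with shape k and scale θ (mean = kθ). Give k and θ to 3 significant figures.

For Gamma(k, scale θ): mean = kθ, variance = kθ², so CV = 1/√k.
CV = SD/mean = 2.6/6.85 = 0.3796, hence k = 1/CV² = 6.94.
Then θ = mean/k = 6.85/6.94 = 0.987.

k ≈ 6.94, θ ≈ 0.987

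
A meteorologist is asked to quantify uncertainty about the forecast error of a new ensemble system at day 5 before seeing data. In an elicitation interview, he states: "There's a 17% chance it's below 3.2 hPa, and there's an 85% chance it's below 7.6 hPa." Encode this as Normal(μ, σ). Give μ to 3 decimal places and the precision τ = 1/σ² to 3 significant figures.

The p-quantile of Normal(μ,σ) is μ + z_p·σ, with z_{0.17} = -0.9542 and z_{0.85} = 1.036.
Eliminate σ: μ = (z₂·x₁ − z₁·x₂)/(z₂ − z₁) = (1.036·3.2 − (-0.9542)·7.6)/1.991 = 5.309.
Then σ = (x₂ − x₁)/(z₂ − z₁) = (7.6 − 3.2)/1.991 = 2.210.
Precision τ = 1/σ² = 1/2.21² = 0.205.

μ = 5.309, τ = 0.205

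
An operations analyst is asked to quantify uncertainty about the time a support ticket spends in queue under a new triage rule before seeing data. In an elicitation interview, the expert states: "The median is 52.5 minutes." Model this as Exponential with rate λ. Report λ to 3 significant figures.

λ ≈ 0.0132

Exponential median = ln 2 / λ, so λ = ln 2 / 52.5 = 0.0132.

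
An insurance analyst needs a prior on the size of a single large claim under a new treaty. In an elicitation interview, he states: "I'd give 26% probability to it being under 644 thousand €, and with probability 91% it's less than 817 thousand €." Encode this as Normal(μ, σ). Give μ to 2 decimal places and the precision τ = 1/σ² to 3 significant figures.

μ = 700.10, τ = 0.000132

The p-quantile of Normal(μ,σ) is μ + z_p·σ, with z_{0.26} = -0.6433 and z_{0.91} = 1.341.
Eliminate σ: μ = (z₂·x₁ − z₁·x₂)/(z₂ − z₁) = (1.341·644 − (-0.6433)·817)/1.984 = 700.10.
Then σ = (x₂ − x₁)/(z₂ − z₁) = (817 − 644)/1.984 = 87.19.
Precision τ = 1/σ² = 1/87.19² = 0.000132.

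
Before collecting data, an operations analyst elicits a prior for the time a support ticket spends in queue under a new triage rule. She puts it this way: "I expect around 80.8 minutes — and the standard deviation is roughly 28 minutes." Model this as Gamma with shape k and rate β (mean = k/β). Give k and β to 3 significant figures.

k ≈ 8.33, β ≈ 0.103

For Gamma(k, rate β): mean = k/β, variance = k/β², so CV = 1/√k.
CV = SD/mean = 28/80.8 = 0.3465, hence k = 1/CV² = 8.33.
Then β = k/mean = 8.33/80.8 = 0.103.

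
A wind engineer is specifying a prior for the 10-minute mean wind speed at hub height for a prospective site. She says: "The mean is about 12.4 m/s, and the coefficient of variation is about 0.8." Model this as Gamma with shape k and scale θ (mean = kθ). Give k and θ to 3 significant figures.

k ≈ 1.56, θ ≈ 7.94

For Gamma(k, scale θ): mean = kθ, variance = kθ², so CV = 1/√k.
CV = 0.8, hence k = 1/CV² = 1.56.
Then θ = mean/k = 12.4/1.56 = 7.94.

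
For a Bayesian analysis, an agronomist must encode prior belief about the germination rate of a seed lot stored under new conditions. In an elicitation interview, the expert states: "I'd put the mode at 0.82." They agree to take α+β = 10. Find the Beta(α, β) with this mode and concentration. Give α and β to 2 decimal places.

For α,β > 1 the Beta mode is (α−1)/(α+β−2). With α+β = 10, the mode is (α−1)/8.
Set (α−1)/8 = 0.82 → α = 1 + 0.82·8 = 7.56.
β = 10 − α = 2.44.

α = 7.56, β = 2.44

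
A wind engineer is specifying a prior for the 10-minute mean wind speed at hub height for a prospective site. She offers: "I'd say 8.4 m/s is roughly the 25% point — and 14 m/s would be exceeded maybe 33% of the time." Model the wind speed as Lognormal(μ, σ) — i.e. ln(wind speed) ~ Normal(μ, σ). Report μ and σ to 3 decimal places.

If T ~ Lognormal(μ,σ) then ln T ~ Normal(μ,σ), so the p-quantile of ln T is μ + z_p·σ.
ln(8.4) = 2.128 and ln(14) = 2.639; z_{0.25} = -0.6745, z_{0.67} = 0.4399.
σ = (2.639 − 2.128)/(0.4399 − (-0.6745)) = 0.458.
μ = 2.128 − (-0.6745)·0.458 = 2.437.

μ ≈ 2.437, σ ≈ 0.458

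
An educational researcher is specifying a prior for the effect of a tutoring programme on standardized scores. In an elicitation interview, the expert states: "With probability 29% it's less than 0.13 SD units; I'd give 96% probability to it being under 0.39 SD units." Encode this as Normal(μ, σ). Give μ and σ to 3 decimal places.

μ = 0.192, σ = 0.113

The p-quantile of Normal(μ,σ) is μ + z_p·σ, with z_{0.29} = -0.5534 and z_{0.96} = 1.751.
Eliminate σ: μ = (z₂·x₁ − z₁·x₂)/(z₂ − z₁) = (1.751·0.13 − (-0.5534)·0.39)/2.304 = 0.192.
Then σ = (x₂ − x₁)/(z₂ − z₁) = (0.39 − 0.13)/2.304 = 0.113.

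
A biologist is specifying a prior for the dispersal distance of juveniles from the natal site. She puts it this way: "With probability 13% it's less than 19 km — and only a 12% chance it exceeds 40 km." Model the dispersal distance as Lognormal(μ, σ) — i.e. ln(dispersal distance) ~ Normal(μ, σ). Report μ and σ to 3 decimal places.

μ ≈ 3.309, σ ≈ 0.323

If T ~ Lognormal(μ,σ) then ln T ~ Normal(μ,σ), so the p-quantile of ln T is μ + z_p·σ.
ln(19) = 2.944 and ln(40) = 3.689; z_{0.13} = -1.126, z_{0.88} = 1.175.
σ = (3.689 − 2.944)/(1.175 − (-1.126)) = 0.323.
μ = 2.944 − (-1.126)·0.323 = 3.309.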